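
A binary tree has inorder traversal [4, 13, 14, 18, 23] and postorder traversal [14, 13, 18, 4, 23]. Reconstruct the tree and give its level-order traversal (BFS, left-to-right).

Inorder:   [4, 13, 14, 18, 23]
Postorder: [14, 13, 18, 4, 23]
Algorithm: postorder visits root last, so walk postorder right-to-left;
each value is the root of the current inorder slice — split it at that
value, recurse on the right subtree first, then the left.
Recursive splits:
  root=23; inorder splits into left=[4, 13, 14, 18], right=[]
  root=4; inorder splits into left=[], right=[13, 14, 18]
  root=18; inorder splits into left=[13, 14], right=[]
  root=13; inorder splits into left=[], right=[14]
  root=14; inorder splits into left=[], right=[]
Reconstructed level-order: [23, 4, 18, 13, 14]


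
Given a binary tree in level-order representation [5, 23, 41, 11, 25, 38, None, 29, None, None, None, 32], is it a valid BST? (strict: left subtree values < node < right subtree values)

Level-order array: [5, 23, 41, 11, 25, 38, None, 29, None, None, None, 32]
Validate using subtree bounds (lo, hi): at each node, require lo < value < hi,
then recurse left with hi=value and right with lo=value.
Preorder trace (stopping at first violation):
  at node 5 with bounds (-inf, +inf): OK
  at node 23 with bounds (-inf, 5): VIOLATION
Node 23 violates its bound: not (-inf < 23 < 5).
Result: Not a valid BST


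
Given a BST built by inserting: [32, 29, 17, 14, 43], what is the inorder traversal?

Tree insertion order: [32, 29, 17, 14, 43]
Tree (level-order array): [32, 29, 43, 17, None, None, None, 14]
Inorder traversal: [14, 17, 29, 32, 43]


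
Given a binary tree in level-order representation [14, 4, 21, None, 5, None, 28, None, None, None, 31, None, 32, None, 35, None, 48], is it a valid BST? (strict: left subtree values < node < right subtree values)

Level-order array: [14, 4, 21, None, 5, None, 28, None, None, None, 31, None, 32, None, 35, None, 48]
Validate using subtree bounds (lo, hi): at each node, require lo < value < hi,
then recurse left with hi=value and right with lo=value.
Preorder trace (stopping at first violation):
  at node 14 with bounds (-inf, +inf): OK
  at node 4 with bounds (-inf, 14): OK
  at node 5 with bounds (4, 14): OK
  at node 21 with bounds (14, +inf): OK
  at node 28 with bounds (21, +inf): OK
  at node 31 with bounds (28, +inf): OK
  at node 32 with bounds (31, +inf): OK
  at node 35 with bounds (32, +inf): OK
  at node 48 with bounds (35, +inf): OK
No violation found at any node.
Result: Valid BST


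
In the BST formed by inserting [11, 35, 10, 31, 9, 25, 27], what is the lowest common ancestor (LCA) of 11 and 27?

Tree insertion order: [11, 35, 10, 31, 9, 25, 27]
Tree (level-order array): [11, 10, 35, 9, None, 31, None, None, None, 25, None, None, 27]
In a BST, the LCA of p=11, q=27 is the first node v on the
root-to-leaf path with p <= v <= q (go left if both < v, right if both > v).
Walk from root:
  at 11: 11 <= 11 <= 27, this is the LCA
LCA = 11


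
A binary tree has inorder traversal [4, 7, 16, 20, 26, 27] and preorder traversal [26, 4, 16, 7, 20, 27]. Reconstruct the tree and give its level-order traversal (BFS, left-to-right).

Inorder:  [4, 7, 16, 20, 26, 27]
Preorder: [26, 4, 16, 7, 20, 27]
Algorithm: preorder visits root first, so consume preorder in order;
for each root, split the current inorder slice at that value into
left-subtree inorder and right-subtree inorder, then recurse.
Recursive splits:
  root=26; inorder splits into left=[4, 7, 16, 20], right=[27]
  root=4; inorder splits into left=[], right=[7, 16, 20]
  root=16; inorder splits into left=[7], right=[20]
  root=7; inorder splits into left=[], right=[]
  root=20; inorder splits into left=[], right=[]
  root=27; inorder splits into left=[], right=[]
Reconstructed level-order: [26, 4, 27, 16, 7, 20]


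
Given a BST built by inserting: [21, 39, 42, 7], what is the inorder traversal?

Tree insertion order: [21, 39, 42, 7]
Tree (level-order array): [21, 7, 39, None, None, None, 42]
Inorder traversal: [7, 21, 39, 42]


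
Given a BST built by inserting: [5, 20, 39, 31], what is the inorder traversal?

Tree insertion order: [5, 20, 39, 31]
Tree (level-order array): [5, None, 20, None, 39, 31]
Inorder traversal: [5, 20, 31, 39]


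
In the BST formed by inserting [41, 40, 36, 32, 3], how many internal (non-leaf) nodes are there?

Tree built from: [41, 40, 36, 32, 3]
Tree (level-order array): [41, 40, None, 36, None, 32, None, 3]
Rule: An internal node has at least one child.
Per-node child counts:
  node 41: 1 child(ren)
  node 40: 1 child(ren)
  node 36: 1 child(ren)
  node 32: 1 child(ren)
  node 3: 0 child(ren)
Matching nodes: [41, 40, 36, 32]
Count of internal (non-leaf) nodes: 4


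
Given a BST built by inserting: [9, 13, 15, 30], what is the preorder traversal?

Tree insertion order: [9, 13, 15, 30]
Tree (level-order array): [9, None, 13, None, 15, None, 30]
Preorder traversal: [9, 13, 15, 30]


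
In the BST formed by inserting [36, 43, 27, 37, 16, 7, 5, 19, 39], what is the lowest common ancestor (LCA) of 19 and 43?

Tree insertion order: [36, 43, 27, 37, 16, 7, 5, 19, 39]
Tree (level-order array): [36, 27, 43, 16, None, 37, None, 7, 19, None, 39, 5]
In a BST, the LCA of p=19, q=43 is the first node v on the
root-to-leaf path with p <= v <= q (go left if both < v, right if both > v).
Walk from root:
  at 36: 19 <= 36 <= 43, this is the LCA
LCA = 36


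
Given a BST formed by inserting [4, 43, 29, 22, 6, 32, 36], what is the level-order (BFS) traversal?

Tree insertion order: [4, 43, 29, 22, 6, 32, 36]
Tree (level-order array): [4, None, 43, 29, None, 22, 32, 6, None, None, 36]
BFS from the root, enqueuing left then right child of each popped node:
  queue [4] -> pop 4, enqueue [43], visited so far: [4]
  queue [43] -> pop 43, enqueue [29], visited so far: [4, 43]
  queue [29] -> pop 29, enqueue [22, 32], visited so far: [4, 43, 29]
  queue [22, 32] -> pop 22, enqueue [6], visited so far: [4, 43, 29, 22]
  queue [32, 6] -> pop 32, enqueue [36], visited so far: [4, 43, 29, 22, 32]
  queue [6, 36] -> pop 6, enqueue [none], visited so far: [4, 43, 29, 22, 32, 6]
  queue [36] -> pop 36, enqueue [none], visited so far: [4, 43, 29, 22, 32, 6, 36]
Result: [4, 43, 29, 22, 32, 6, 36]


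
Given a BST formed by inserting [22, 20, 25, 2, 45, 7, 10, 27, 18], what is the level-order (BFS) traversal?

Tree insertion order: [22, 20, 25, 2, 45, 7, 10, 27, 18]
Tree (level-order array): [22, 20, 25, 2, None, None, 45, None, 7, 27, None, None, 10, None, None, None, 18]
BFS from the root, enqueuing left then right child of each popped node:
  queue [22] -> pop 22, enqueue [20, 25], visited so far: [22]
  queue [20, 25] -> pop 20, enqueue [2], visited so far: [22, 20]
  queue [25, 2] -> pop 25, enqueue [45], visited so far: [22, 20, 25]
  queue [2, 45] -> pop 2, enqueue [7], visited so far: [22, 20, 25, 2]
  queue [45, 7] -> pop 45, enqueue [27], visited so far: [22, 20, 25, 2, 45]
  queue [7, 27] -> pop 7, enqueue [10], visited so far: [22, 20, 25, 2, 45, 7]
  queue [27, 10] -> pop 27, enqueue [none], visited so far: [22, 20, 25, 2, 45, 7, 27]
  queue [10] -> pop 10, enqueue [18], visited so far: [22, 20, 25, 2, 45, 7, 27, 10]
  queue [18] -> pop 18, enqueue [none], visited so far: [22, 20, 25, 2, 45, 7, 27, 10, 18]
Result: [22, 20, 25, 2, 45, 7, 27, 10, 18]


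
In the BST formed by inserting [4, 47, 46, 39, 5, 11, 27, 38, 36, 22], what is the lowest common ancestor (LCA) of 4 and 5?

Tree insertion order: [4, 47, 46, 39, 5, 11, 27, 38, 36, 22]
Tree (level-order array): [4, None, 47, 46, None, 39, None, 5, None, None, 11, None, 27, 22, 38, None, None, 36]
In a BST, the LCA of p=4, q=5 is the first node v on the
root-to-leaf path with p <= v <= q (go left if both < v, right if both > v).
Walk from root:
  at 4: 4 <= 4 <= 5, this is the LCA
LCA = 4


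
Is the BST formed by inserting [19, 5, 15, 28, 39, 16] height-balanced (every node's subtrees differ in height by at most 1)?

Tree (level-order array): [19, 5, 28, None, 15, None, 39, None, 16]
Definition: a tree is height-balanced if, at every node, |h(left) - h(right)| <= 1 (empty subtree has height -1).
Bottom-up per-node check:
  node 16: h_left=-1, h_right=-1, diff=0 [OK], height=0
  node 15: h_left=-1, h_right=0, diff=1 [OK], height=1
  node 5: h_left=-1, h_right=1, diff=2 [FAIL (|-1-1|=2 > 1)], height=2
  node 39: h_left=-1, h_right=-1, diff=0 [OK], height=0
  node 28: h_left=-1, h_right=0, diff=1 [OK], height=1
  node 19: h_left=2, h_right=1, diff=1 [OK], height=3
Node 5 violates the condition: |-1 - 1| = 2 > 1.
Result: Not balanced


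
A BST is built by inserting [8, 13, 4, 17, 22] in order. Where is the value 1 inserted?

Starting tree (level order): [8, 4, 13, None, None, None, 17, None, 22]
Insertion path: 8 -> 4
Result: insert 1 as left child of 4
Final tree (level order): [8, 4, 13, 1, None, None, 17, None, None, None, 22]


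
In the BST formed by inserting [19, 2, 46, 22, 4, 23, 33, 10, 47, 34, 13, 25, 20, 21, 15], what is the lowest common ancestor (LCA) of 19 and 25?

Tree insertion order: [19, 2, 46, 22, 4, 23, 33, 10, 47, 34, 13, 25, 20, 21, 15]
Tree (level-order array): [19, 2, 46, None, 4, 22, 47, None, 10, 20, 23, None, None, None, 13, None, 21, None, 33, None, 15, None, None, 25, 34]
In a BST, the LCA of p=19, q=25 is the first node v on the
root-to-leaf path with p <= v <= q (go left if both < v, right if both > v).
Walk from root:
  at 19: 19 <= 19 <= 25, this is the LCA
LCA = 19


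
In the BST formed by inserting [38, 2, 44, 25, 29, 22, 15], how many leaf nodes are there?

Tree built from: [38, 2, 44, 25, 29, 22, 15]
Tree (level-order array): [38, 2, 44, None, 25, None, None, 22, 29, 15]
Rule: A leaf has 0 children.
Per-node child counts:
  node 38: 2 child(ren)
  node 2: 1 child(ren)
  node 25: 2 child(ren)
  node 22: 1 child(ren)
  node 15: 0 child(ren)
  node 29: 0 child(ren)
  node 44: 0 child(ren)
Matching nodes: [15, 29, 44]
Count of leaf nodes: 3


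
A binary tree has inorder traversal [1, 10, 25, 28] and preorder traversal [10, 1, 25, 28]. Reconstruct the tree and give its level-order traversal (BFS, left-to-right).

Inorder:  [1, 10, 25, 28]
Preorder: [10, 1, 25, 28]
Algorithm: preorder visits root first, so consume preorder in order;
for each root, split the current inorder slice at that value into
left-subtree inorder and right-subtree inorder, then recurse.
Recursive splits:
  root=10; inorder splits into left=[1], right=[25, 28]
  root=1; inorder splits into left=[], right=[]
  root=25; inorder splits into left=[], right=[28]
  root=28; inorder splits into left=[], right=[]
Reconstructed level-order: [10, 1, 25, 28]


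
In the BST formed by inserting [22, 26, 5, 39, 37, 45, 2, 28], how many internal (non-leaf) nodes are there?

Tree built from: [22, 26, 5, 39, 37, 45, 2, 28]
Tree (level-order array): [22, 5, 26, 2, None, None, 39, None, None, 37, 45, 28]
Rule: An internal node has at least one child.
Per-node child counts:
  node 22: 2 child(ren)
  node 5: 1 child(ren)
  node 2: 0 child(ren)
  node 26: 1 child(ren)
  node 39: 2 child(ren)
  node 37: 1 child(ren)
  node 28: 0 child(ren)
  node 45: 0 child(ren)
Matching nodes: [22, 5, 26, 39, 37]
Count of internal (non-leaf) nodes: 5


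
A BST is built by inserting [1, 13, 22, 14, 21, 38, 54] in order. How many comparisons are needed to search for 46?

Search path for 46: 1 -> 13 -> 22 -> 38 -> 54
Found: False
Comparisons: 5


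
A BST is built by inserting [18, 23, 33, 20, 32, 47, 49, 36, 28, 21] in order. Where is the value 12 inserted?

Starting tree (level order): [18, None, 23, 20, 33, None, 21, 32, 47, None, None, 28, None, 36, 49]
Insertion path: 18
Result: insert 12 as left child of 18
Final tree (level order): [18, 12, 23, None, None, 20, 33, None, 21, 32, 47, None, None, 28, None, 36, 49]


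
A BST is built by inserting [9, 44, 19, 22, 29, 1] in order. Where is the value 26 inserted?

Starting tree (level order): [9, 1, 44, None, None, 19, None, None, 22, None, 29]
Insertion path: 9 -> 44 -> 19 -> 22 -> 29
Result: insert 26 as left child of 29
Final tree (level order): [9, 1, 44, None, None, 19, None, None, 22, None, 29, 26]


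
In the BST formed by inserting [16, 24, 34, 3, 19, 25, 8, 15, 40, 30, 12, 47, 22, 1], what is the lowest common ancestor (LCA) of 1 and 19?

Tree insertion order: [16, 24, 34, 3, 19, 25, 8, 15, 40, 30, 12, 47, 22, 1]
Tree (level-order array): [16, 3, 24, 1, 8, 19, 34, None, None, None, 15, None, 22, 25, 40, 12, None, None, None, None, 30, None, 47]
In a BST, the LCA of p=1, q=19 is the first node v on the
root-to-leaf path with p <= v <= q (go left if both < v, right if both > v).
Walk from root:
  at 16: 1 <= 16 <= 19, this is the LCA
LCA = 16


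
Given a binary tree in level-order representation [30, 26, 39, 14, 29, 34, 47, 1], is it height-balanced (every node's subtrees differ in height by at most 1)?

Tree (level-order array): [30, 26, 39, 14, 29, 34, 47, 1]
Definition: a tree is height-balanced if, at every node, |h(left) - h(right)| <= 1 (empty subtree has height -1).
Bottom-up per-node check:
  node 1: h_left=-1, h_right=-1, diff=0 [OK], height=0
  node 14: h_left=0, h_right=-1, diff=1 [OK], height=1
  node 29: h_left=-1, h_right=-1, diff=0 [OK], height=0
  node 26: h_left=1, h_right=0, diff=1 [OK], height=2
  node 34: h_left=-1, h_right=-1, diff=0 [OK], height=0
  node 47: h_left=-1, h_right=-1, diff=0 [OK], height=0
  node 39: h_left=0, h_right=0, diff=0 [OK], height=1
  node 30: h_left=2, h_right=1, diff=1 [OK], height=3
All nodes satisfy the balance condition.
Result: Balanced


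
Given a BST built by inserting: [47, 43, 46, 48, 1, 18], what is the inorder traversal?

Tree insertion order: [47, 43, 46, 48, 1, 18]
Tree (level-order array): [47, 43, 48, 1, 46, None, None, None, 18]
Inorder traversal: [1, 18, 43, 46, 47, 48]


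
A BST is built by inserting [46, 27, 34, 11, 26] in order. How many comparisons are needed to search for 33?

Search path for 33: 46 -> 27 -> 34
Found: False
Comparisons: 3


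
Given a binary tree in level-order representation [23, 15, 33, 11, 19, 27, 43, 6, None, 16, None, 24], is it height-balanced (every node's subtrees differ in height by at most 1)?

Tree (level-order array): [23, 15, 33, 11, 19, 27, 43, 6, None, 16, None, 24]
Definition: a tree is height-balanced if, at every node, |h(left) - h(right)| <= 1 (empty subtree has height -1).
Bottom-up per-node check:
  node 6: h_left=-1, h_right=-1, diff=0 [OK], height=0
  node 11: h_left=0, h_right=-1, diff=1 [OK], height=1
  node 16: h_left=-1, h_right=-1, diff=0 [OK], height=0
  node 19: h_left=0, h_right=-1, diff=1 [OK], height=1
  node 15: h_left=1, h_right=1, diff=0 [OK], height=2
  node 24: h_left=-1, h_right=-1, diff=0 [OK], height=0
  node 27: h_left=0, h_right=-1, diff=1 [OK], height=1
  node 43: h_left=-1, h_right=-1, diff=0 [OK], height=0
  node 33: h_left=1, h_right=0, diff=1 [OK], height=2
  node 23: h_left=2, h_right=2, diff=0 [OK], height=3
All nodes satisfy the balance condition.
Result: Balanced


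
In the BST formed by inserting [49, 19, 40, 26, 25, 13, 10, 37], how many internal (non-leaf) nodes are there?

Tree built from: [49, 19, 40, 26, 25, 13, 10, 37]
Tree (level-order array): [49, 19, None, 13, 40, 10, None, 26, None, None, None, 25, 37]
Rule: An internal node has at least one child.
Per-node child counts:
  node 49: 1 child(ren)
  node 19: 2 child(ren)
  node 13: 1 child(ren)
  node 10: 0 child(ren)
  node 40: 1 child(ren)
  node 26: 2 child(ren)
  node 25: 0 child(ren)
  node 37: 0 child(ren)
Matching nodes: [49, 19, 13, 40, 26]
Count of internal (non-leaf) nodes: 5


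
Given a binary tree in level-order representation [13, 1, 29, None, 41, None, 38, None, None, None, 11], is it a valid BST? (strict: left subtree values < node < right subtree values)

Level-order array: [13, 1, 29, None, 41, None, 38, None, None, None, 11]
Validate using subtree bounds (lo, hi): at each node, require lo < value < hi,
then recurse left with hi=value and right with lo=value.
Preorder trace (stopping at first violation):
  at node 13 with bounds (-inf, +inf): OK
  at node 1 with bounds (-inf, 13): OK
  at node 41 with bounds (1, 13): VIOLATION
Node 41 violates its bound: not (1 < 41 < 13).
Result: Not a valid BST


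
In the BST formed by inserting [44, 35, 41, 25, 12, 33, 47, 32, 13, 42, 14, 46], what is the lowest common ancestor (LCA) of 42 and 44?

Tree insertion order: [44, 35, 41, 25, 12, 33, 47, 32, 13, 42, 14, 46]
Tree (level-order array): [44, 35, 47, 25, 41, 46, None, 12, 33, None, 42, None, None, None, 13, 32, None, None, None, None, 14]
In a BST, the LCA of p=42, q=44 is the first node v on the
root-to-leaf path with p <= v <= q (go left if both < v, right if both > v).
Walk from root:
  at 44: 42 <= 44 <= 44, this is the LCA
LCA = 44


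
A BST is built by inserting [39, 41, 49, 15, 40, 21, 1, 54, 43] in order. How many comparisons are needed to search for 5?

Search path for 5: 39 -> 15 -> 1
Found: False
Comparisons: 3


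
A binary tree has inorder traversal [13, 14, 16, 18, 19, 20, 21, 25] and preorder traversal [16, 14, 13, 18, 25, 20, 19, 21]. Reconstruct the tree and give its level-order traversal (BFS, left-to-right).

Inorder:  [13, 14, 16, 18, 19, 20, 21, 25]
Preorder: [16, 14, 13, 18, 25, 20, 19, 21]
Algorithm: preorder visits root first, so consume preorder in order;
for each root, split the current inorder slice at that value into
left-subtree inorder and right-subtree inorder, then recurse.
Recursive splits:
  root=16; inorder splits into left=[13, 14], right=[18, 19, 20, 21, 25]
  root=14; inorder splits into left=[13], right=[]
  root=13; inorder splits into left=[], right=[]
  root=18; inorder splits into left=[], right=[19, 20, 21, 25]
  root=25; inorder splits into left=[19, 20, 21], right=[]
  root=20; inorder splits into left=[19], right=[21]
  root=19; inorder splits into left=[], right=[]
  root=21; inorder splits into left=[], right=[]
Reconstructed level-order: [16, 14, 18, 13, 25, 20, 19, 21]


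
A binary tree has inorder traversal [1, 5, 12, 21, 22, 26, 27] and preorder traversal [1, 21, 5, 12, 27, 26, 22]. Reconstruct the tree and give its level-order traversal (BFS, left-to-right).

Inorder:  [1, 5, 12, 21, 22, 26, 27]
Preorder: [1, 21, 5, 12, 27, 26, 22]
Algorithm: preorder visits root first, so consume preorder in order;
for each root, split the current inorder slice at that value into
left-subtree inorder and right-subtree inorder, then recurse.
Recursive splits:
  root=1; inorder splits into left=[], right=[5, 12, 21, 22, 26, 27]
  root=21; inorder splits into left=[5, 12], right=[22, 26, 27]
  root=5; inorder splits into left=[], right=[12]
  root=12; inorder splits into left=[], right=[]
  root=27; inorder splits into left=[22, 26], right=[]
  root=26; inorder splits into left=[22], right=[]
  root=22; inorder splits into left=[], right=[]
Reconstructed level-order: [1, 21, 5, 27, 12, 26, 22]


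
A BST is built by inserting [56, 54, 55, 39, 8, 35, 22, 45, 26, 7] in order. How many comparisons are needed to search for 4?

Search path for 4: 56 -> 54 -> 39 -> 8 -> 7
Found: False
Comparisons: 5


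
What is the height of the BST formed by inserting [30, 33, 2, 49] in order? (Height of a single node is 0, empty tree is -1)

Insertion order: [30, 33, 2, 49]
Tree (level-order array): [30, 2, 33, None, None, None, 49]
Compute height bottom-up (empty subtree = -1):
  height(2) = 1 + max(-1, -1) = 0
  height(49) = 1 + max(-1, -1) = 0
  height(33) = 1 + max(-1, 0) = 1
  height(30) = 1 + max(0, 1) = 2
Height = 2


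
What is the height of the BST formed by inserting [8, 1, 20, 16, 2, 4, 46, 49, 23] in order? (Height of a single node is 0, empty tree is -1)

Insertion order: [8, 1, 20, 16, 2, 4, 46, 49, 23]
Tree (level-order array): [8, 1, 20, None, 2, 16, 46, None, 4, None, None, 23, 49]
Compute height bottom-up (empty subtree = -1):
  height(4) = 1 + max(-1, -1) = 0
  height(2) = 1 + max(-1, 0) = 1
  height(1) = 1 + max(-1, 1) = 2
  height(16) = 1 + max(-1, -1) = 0
  height(23) = 1 + max(-1, -1) = 0
  height(49) = 1 + max(-1, -1) = 0
  height(46) = 1 + max(0, 0) = 1
  height(20) = 1 + max(0, 1) = 2
  height(8) = 1 + max(2, 2) = 3
Height = 3


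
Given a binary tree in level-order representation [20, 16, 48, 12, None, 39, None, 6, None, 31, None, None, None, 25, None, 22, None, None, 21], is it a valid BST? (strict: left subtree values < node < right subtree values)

Level-order array: [20, 16, 48, 12, None, 39, None, 6, None, 31, None, None, None, 25, None, 22, None, None, 21]
Validate using subtree bounds (lo, hi): at each node, require lo < value < hi,
then recurse left with hi=value and right with lo=value.
Preorder trace (stopping at first violation):
  at node 20 with bounds (-inf, +inf): OK
  at node 16 with bounds (-inf, 20): OK
  at node 12 with bounds (-inf, 16): OK
  at node 6 with bounds (-inf, 12): OK
  at node 48 with bounds (20, +inf): OK
  at node 39 with bounds (20, 48): OK
  at node 31 with bounds (20, 39): OK
  at node 25 with bounds (20, 31): OK
  at node 22 with bounds (20, 25): OK
  at node 21 with bounds (22, 25): VIOLATION
Node 21 violates its bound: not (22 < 21 < 25).
Result: Not a valid BST


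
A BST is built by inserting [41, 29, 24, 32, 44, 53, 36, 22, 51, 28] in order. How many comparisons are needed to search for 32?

Search path for 32: 41 -> 29 -> 32
Found: True
Comparisons: 3


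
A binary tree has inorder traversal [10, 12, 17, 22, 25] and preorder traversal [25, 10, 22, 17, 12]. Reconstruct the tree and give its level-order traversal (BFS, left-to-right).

Inorder:  [10, 12, 17, 22, 25]
Preorder: [25, 10, 22, 17, 12]
Algorithm: preorder visits root first, so consume preorder in order;
for each root, split the current inorder slice at that value into
left-subtree inorder and right-subtree inorder, then recurse.
Recursive splits:
  root=25; inorder splits into left=[10, 12, 17, 22], right=[]
  root=10; inorder splits into left=[], right=[12, 17, 22]
  root=22; inorder splits into left=[12, 17], right=[]
  root=17; inorder splits into left=[12], right=[]
  root=12; inorder splits into left=[], right=[]
Reconstructed level-order: [25, 10, 22, 17, 12]


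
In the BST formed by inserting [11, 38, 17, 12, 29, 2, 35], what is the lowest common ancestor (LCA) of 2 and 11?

Tree insertion order: [11, 38, 17, 12, 29, 2, 35]
Tree (level-order array): [11, 2, 38, None, None, 17, None, 12, 29, None, None, None, 35]
In a BST, the LCA of p=2, q=11 is the first node v on the
root-to-leaf path with p <= v <= q (go left if both < v, right if both > v).
Walk from root:
  at 11: 2 <= 11 <= 11, this is the LCA
LCA = 11


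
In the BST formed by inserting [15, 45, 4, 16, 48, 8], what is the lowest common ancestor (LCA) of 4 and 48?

Tree insertion order: [15, 45, 4, 16, 48, 8]
Tree (level-order array): [15, 4, 45, None, 8, 16, 48]
In a BST, the LCA of p=4, q=48 is the first node v on the
root-to-leaf path with p <= v <= q (go left if both < v, right if both > v).
Walk from root:
  at 15: 4 <= 15 <= 48, this is the LCA
LCA = 15


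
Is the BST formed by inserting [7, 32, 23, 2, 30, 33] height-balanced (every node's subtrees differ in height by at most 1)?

Tree (level-order array): [7, 2, 32, None, None, 23, 33, None, 30]
Definition: a tree is height-balanced if, at every node, |h(left) - h(right)| <= 1 (empty subtree has height -1).
Bottom-up per-node check:
  node 2: h_left=-1, h_right=-1, diff=0 [OK], height=0
  node 30: h_left=-1, h_right=-1, diff=0 [OK], height=0
  node 23: h_left=-1, h_right=0, diff=1 [OK], height=1
  node 33: h_left=-1, h_right=-1, diff=0 [OK], height=0
  node 32: h_left=1, h_right=0, diff=1 [OK], height=2
  node 7: h_left=0, h_right=2, diff=2 [FAIL (|0-2|=2 > 1)], height=3
Node 7 violates the condition: |0 - 2| = 2 > 1.
Result: Not balanced


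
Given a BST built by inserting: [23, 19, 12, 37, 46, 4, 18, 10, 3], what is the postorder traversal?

Tree insertion order: [23, 19, 12, 37, 46, 4, 18, 10, 3]
Tree (level-order array): [23, 19, 37, 12, None, None, 46, 4, 18, None, None, 3, 10]
Postorder traversal: [3, 10, 4, 18, 12, 19, 46, 37, 23]


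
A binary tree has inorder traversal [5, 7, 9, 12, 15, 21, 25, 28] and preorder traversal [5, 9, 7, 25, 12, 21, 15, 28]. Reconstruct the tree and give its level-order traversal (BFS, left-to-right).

Inorder:  [5, 7, 9, 12, 15, 21, 25, 28]
Preorder: [5, 9, 7, 25, 12, 21, 15, 28]
Algorithm: preorder visits root first, so consume preorder in order;
for each root, split the current inorder slice at that value into
left-subtree inorder and right-subtree inorder, then recurse.
Recursive splits:
  root=5; inorder splits into left=[], right=[7, 9, 12, 15, 21, 25, 28]
  root=9; inorder splits into left=[7], right=[12, 15, 21, 25, 28]
  root=7; inorder splits into left=[], right=[]
  root=25; inorder splits into left=[12, 15, 21], right=[28]
  root=12; inorder splits into left=[], right=[15, 21]
  root=21; inorder splits into left=[15], right=[]
  root=15; inorder splits into left=[], right=[]
  root=28; inorder splits into left=[], right=[]
Reconstructed level-order: [5, 9, 7, 25, 12, 28, 21, 15]


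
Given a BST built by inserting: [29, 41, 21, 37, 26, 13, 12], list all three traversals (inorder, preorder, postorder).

Tree insertion order: [29, 41, 21, 37, 26, 13, 12]
Tree (level-order array): [29, 21, 41, 13, 26, 37, None, 12]
Inorder (L, root, R): [12, 13, 21, 26, 29, 37, 41]
Preorder (root, L, R): [29, 21, 13, 12, 26, 41, 37]
Postorder (L, R, root): [12, 13, 26, 21, 37, 41, 29]


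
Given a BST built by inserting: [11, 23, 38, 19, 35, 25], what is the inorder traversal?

Tree insertion order: [11, 23, 38, 19, 35, 25]
Tree (level-order array): [11, None, 23, 19, 38, None, None, 35, None, 25]
Inorder traversal: [11, 19, 23, 25, 35, 38]


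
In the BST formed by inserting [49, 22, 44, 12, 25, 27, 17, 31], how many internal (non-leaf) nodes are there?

Tree built from: [49, 22, 44, 12, 25, 27, 17, 31]
Tree (level-order array): [49, 22, None, 12, 44, None, 17, 25, None, None, None, None, 27, None, 31]
Rule: An internal node has at least one child.
Per-node child counts:
  node 49: 1 child(ren)
  node 22: 2 child(ren)
  node 12: 1 child(ren)
  node 17: 0 child(ren)
  node 44: 1 child(ren)
  node 25: 1 child(ren)
  node 27: 1 child(ren)
  node 31: 0 child(ren)
Matching nodes: [49, 22, 12, 44, 25, 27]
Count of internal (non-leaf) nodes: 6


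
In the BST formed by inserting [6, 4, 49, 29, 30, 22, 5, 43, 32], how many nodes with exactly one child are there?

Tree built from: [6, 4, 49, 29, 30, 22, 5, 43, 32]
Tree (level-order array): [6, 4, 49, None, 5, 29, None, None, None, 22, 30, None, None, None, 43, 32]
Rule: These are nodes with exactly 1 non-null child.
Per-node child counts:
  node 6: 2 child(ren)
  node 4: 1 child(ren)
  node 5: 0 child(ren)
  node 49: 1 child(ren)
  node 29: 2 child(ren)
  node 22: 0 child(ren)
  node 30: 1 child(ren)
  node 43: 1 child(ren)
  node 32: 0 child(ren)
Matching nodes: [4, 49, 30, 43]
Count of nodes with exactly one child: 4


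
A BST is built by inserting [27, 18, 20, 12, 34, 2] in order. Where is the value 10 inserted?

Starting tree (level order): [27, 18, 34, 12, 20, None, None, 2]
Insertion path: 27 -> 18 -> 12 -> 2
Result: insert 10 as right child of 2
Final tree (level order): [27, 18, 34, 12, 20, None, None, 2, None, None, None, None, 10]


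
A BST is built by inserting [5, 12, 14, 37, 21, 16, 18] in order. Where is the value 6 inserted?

Starting tree (level order): [5, None, 12, None, 14, None, 37, 21, None, 16, None, None, 18]
Insertion path: 5 -> 12
Result: insert 6 as left child of 12
Final tree (level order): [5, None, 12, 6, 14, None, None, None, 37, 21, None, 16, None, None, 18]


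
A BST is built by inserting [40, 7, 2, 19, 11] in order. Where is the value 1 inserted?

Starting tree (level order): [40, 7, None, 2, 19, None, None, 11]
Insertion path: 40 -> 7 -> 2
Result: insert 1 as left child of 2
Final tree (level order): [40, 7, None, 2, 19, 1, None, 11]


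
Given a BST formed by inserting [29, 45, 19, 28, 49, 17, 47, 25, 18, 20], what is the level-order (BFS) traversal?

Tree insertion order: [29, 45, 19, 28, 49, 17, 47, 25, 18, 20]
Tree (level-order array): [29, 19, 45, 17, 28, None, 49, None, 18, 25, None, 47, None, None, None, 20]
BFS from the root, enqueuing left then right child of each popped node:
  queue [29] -> pop 29, enqueue [19, 45], visited so far: [29]
  queue [19, 45] -> pop 19, enqueue [17, 28], visited so far: [29, 19]
  queue [45, 17, 28] -> pop 45, enqueue [49], visited so far: [29, 19, 45]
  queue [17, 28, 49] -> pop 17, enqueue [18], visited so far: [29, 19, 45, 17]
  queue [28, 49, 18] -> pop 28, enqueue [25], visited so far: [29, 19, 45, 17, 28]
  queue [49, 18, 25] -> pop 49, enqueue [47], visited so far: [29, 19, 45, 17, 28, 49]
  queue [18, 25, 47] -> pop 18, enqueue [none], visited so far: [29, 19, 45, 17, 28, 49, 18]
  queue [25, 47] -> pop 25, enqueue [20], visited so far: [29, 19, 45, 17, 28, 49, 18, 25]
  queue [47, 20] -> pop 47, enqueue [none], visited so far: [29, 19, 45, 17, 28, 49, 18, 25, 47]
  queue [20] -> pop 20, enqueue [none], visited so far: [29, 19, 45, 17, 28, 49, 18, 25, 47, 20]
Result: [29, 19, 45, 17, 28, 49, 18, 25, 47, 20]


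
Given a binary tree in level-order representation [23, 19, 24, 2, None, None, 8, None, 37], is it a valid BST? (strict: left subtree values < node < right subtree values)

Level-order array: [23, 19, 24, 2, None, None, 8, None, 37]
Validate using subtree bounds (lo, hi): at each node, require lo < value < hi,
then recurse left with hi=value and right with lo=value.
Preorder trace (stopping at first violation):
  at node 23 with bounds (-inf, +inf): OK
  at node 19 with bounds (-inf, 23): OK
  at node 2 with bounds (-inf, 19): OK
  at node 37 with bounds (2, 19): VIOLATION
Node 37 violates its bound: not (2 < 37 < 19).
Result: Not a valid BST


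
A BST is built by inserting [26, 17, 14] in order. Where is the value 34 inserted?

Starting tree (level order): [26, 17, None, 14]
Insertion path: 26
Result: insert 34 as right child of 26
Final tree (level order): [26, 17, 34, 14]


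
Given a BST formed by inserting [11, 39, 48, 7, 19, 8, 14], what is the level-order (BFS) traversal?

Tree insertion order: [11, 39, 48, 7, 19, 8, 14]
Tree (level-order array): [11, 7, 39, None, 8, 19, 48, None, None, 14]
BFS from the root, enqueuing left then right child of each popped node:
  queue [11] -> pop 11, enqueue [7, 39], visited so far: [11]
  queue [7, 39] -> pop 7, enqueue [8], visited so far: [11, 7]
  queue [39, 8] -> pop 39, enqueue [19, 48], visited so far: [11, 7, 39]
  queue [8, 19, 48] -> pop 8, enqueue [none], visited so far: [11, 7, 39, 8]
  queue [19, 48] -> pop 19, enqueue [14], visited so far: [11, 7, 39, 8, 19]
  queue [48, 14] -> pop 48, enqueue [none], visited so far: [11, 7, 39, 8, 19, 48]
  queue [14] -> pop 14, enqueue [none], visited so far: [11, 7, 39, 8, 19, 48, 14]
Result: [11, 7, 39, 8, 19, 48, 14]


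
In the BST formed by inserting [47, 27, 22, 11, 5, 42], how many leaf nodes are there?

Tree built from: [47, 27, 22, 11, 5, 42]
Tree (level-order array): [47, 27, None, 22, 42, 11, None, None, None, 5]
Rule: A leaf has 0 children.
Per-node child counts:
  node 47: 1 child(ren)
  node 27: 2 child(ren)
  node 22: 1 child(ren)
  node 11: 1 child(ren)
  node 5: 0 child(ren)
  node 42: 0 child(ren)
Matching nodes: [5, 42]
Count of leaf nodes: 2


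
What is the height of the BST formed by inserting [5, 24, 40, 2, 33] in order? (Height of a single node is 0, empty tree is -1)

Insertion order: [5, 24, 40, 2, 33]
Tree (level-order array): [5, 2, 24, None, None, None, 40, 33]
Compute height bottom-up (empty subtree = -1):
  height(2) = 1 + max(-1, -1) = 0
  height(33) = 1 + max(-1, -1) = 0
  height(40) = 1 + max(0, -1) = 1
  height(24) = 1 + max(-1, 1) = 2
  height(5) = 1 + max(0, 2) = 3
Height = 3


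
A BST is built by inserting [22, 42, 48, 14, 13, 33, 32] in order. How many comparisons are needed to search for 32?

Search path for 32: 22 -> 42 -> 33 -> 32
Found: True
Comparisons: 4


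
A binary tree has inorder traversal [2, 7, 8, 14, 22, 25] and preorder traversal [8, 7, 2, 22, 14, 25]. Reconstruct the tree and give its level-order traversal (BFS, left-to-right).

Inorder:  [2, 7, 8, 14, 22, 25]
Preorder: [8, 7, 2, 22, 14, 25]
Algorithm: preorder visits root first, so consume preorder in order;
for each root, split the current inorder slice at that value into
left-subtree inorder and right-subtree inorder, then recurse.
Recursive splits:
  root=8; inorder splits into left=[2, 7], right=[14, 22, 25]
  root=7; inorder splits into left=[2], right=[]
  root=2; inorder splits into left=[], right=[]
  root=22; inorder splits into left=[14], right=[25]
  root=14; inorder splits into left=[], right=[]
  root=25; inorder splits into left=[], right=[]
Reconstructed level-order: [8, 7, 22, 2, 14, 25]


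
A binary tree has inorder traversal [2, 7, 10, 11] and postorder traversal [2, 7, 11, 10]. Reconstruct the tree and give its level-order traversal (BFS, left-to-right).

Inorder:   [2, 7, 10, 11]
Postorder: [2, 7, 11, 10]
Algorithm: postorder visits root last, so walk postorder right-to-left;
each value is the root of the current inorder slice — split it at that
value, recurse on the right subtree first, then the left.
Recursive splits:
  root=10; inorder splits into left=[2, 7], right=[11]
  root=11; inorder splits into left=[], right=[]
  root=7; inorder splits into left=[2], right=[]
  root=2; inorder splits into left=[], right=[]
Reconstructed level-order: [10, 7, 11, 2]


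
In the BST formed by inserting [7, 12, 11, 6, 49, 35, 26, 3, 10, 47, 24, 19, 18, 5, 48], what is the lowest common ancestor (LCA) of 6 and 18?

Tree insertion order: [7, 12, 11, 6, 49, 35, 26, 3, 10, 47, 24, 19, 18, 5, 48]
Tree (level-order array): [7, 6, 12, 3, None, 11, 49, None, 5, 10, None, 35, None, None, None, None, None, 26, 47, 24, None, None, 48, 19, None, None, None, 18]
In a BST, the LCA of p=6, q=18 is the first node v on the
root-to-leaf path with p <= v <= q (go left if both < v, right if both > v).
Walk from root:
  at 7: 6 <= 7 <= 18, this is the LCA
LCA = 7


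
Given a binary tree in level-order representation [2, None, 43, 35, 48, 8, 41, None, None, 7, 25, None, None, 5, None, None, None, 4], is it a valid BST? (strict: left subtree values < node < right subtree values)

Level-order array: [2, None, 43, 35, 48, 8, 41, None, None, 7, 25, None, None, 5, None, None, None, 4]
Validate using subtree bounds (lo, hi): at each node, require lo < value < hi,
then recurse left with hi=value and right with lo=value.
Preorder trace (stopping at first violation):
  at node 2 with bounds (-inf, +inf): OK
  at node 43 with bounds (2, +inf): OK
  at node 35 with bounds (2, 43): OK
  at node 8 with bounds (2, 35): OK
  at node 7 with bounds (2, 8): OK
  at node 5 with bounds (2, 7): OK
  at node 4 with bounds (2, 5): OK
  at node 25 with bounds (8, 35): OK
  at node 41 with bounds (35, 43): OK
  at node 48 with bounds (43, +inf): OK
No violation found at any node.
Result: Valid BST


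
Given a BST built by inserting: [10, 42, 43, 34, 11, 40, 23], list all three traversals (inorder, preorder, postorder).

Tree insertion order: [10, 42, 43, 34, 11, 40, 23]
Tree (level-order array): [10, None, 42, 34, 43, 11, 40, None, None, None, 23]
Inorder (L, root, R): [10, 11, 23, 34, 40, 42, 43]
Preorder (root, L, R): [10, 42, 34, 11, 23, 40, 43]
Postorder (L, R, root): [23, 11, 40, 34, 43, 42, 10]


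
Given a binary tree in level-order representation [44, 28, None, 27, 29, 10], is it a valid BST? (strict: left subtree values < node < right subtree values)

Level-order array: [44, 28, None, 27, 29, 10]
Validate using subtree bounds (lo, hi): at each node, require lo < value < hi,
then recurse left with hi=value and right with lo=value.
Preorder trace (stopping at first violation):
  at node 44 with bounds (-inf, +inf): OK
  at node 28 with bounds (-inf, 44): OK
  at node 27 with bounds (-inf, 28): OK
  at node 10 with bounds (-inf, 27): OK
  at node 29 with bounds (28, 44): OK
No violation found at any node.
Result: Valid BST


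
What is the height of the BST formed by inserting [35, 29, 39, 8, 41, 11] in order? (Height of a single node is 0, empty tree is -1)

Insertion order: [35, 29, 39, 8, 41, 11]
Tree (level-order array): [35, 29, 39, 8, None, None, 41, None, 11]
Compute height bottom-up (empty subtree = -1):
  height(11) = 1 + max(-1, -1) = 0
  height(8) = 1 + max(-1, 0) = 1
  height(29) = 1 + max(1, -1) = 2
  height(41) = 1 + max(-1, -1) = 0
  height(39) = 1 + max(-1, 0) = 1
  height(35) = 1 + max(2, 1) = 3
Height = 3


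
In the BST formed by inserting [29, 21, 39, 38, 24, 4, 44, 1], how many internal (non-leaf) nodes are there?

Tree built from: [29, 21, 39, 38, 24, 4, 44, 1]
Tree (level-order array): [29, 21, 39, 4, 24, 38, 44, 1]
Rule: An internal node has at least one child.
Per-node child counts:
  node 29: 2 child(ren)
  node 21: 2 child(ren)
  node 4: 1 child(ren)
  node 1: 0 child(ren)
  node 24: 0 child(ren)
  node 39: 2 child(ren)
  node 38: 0 child(ren)
  node 44: 0 child(ren)
Matching nodes: [29, 21, 4, 39]
Count of internal (non-leaf) nodes: 4


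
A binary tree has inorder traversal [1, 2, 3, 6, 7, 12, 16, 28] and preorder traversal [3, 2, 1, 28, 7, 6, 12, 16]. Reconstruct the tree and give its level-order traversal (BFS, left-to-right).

Inorder:  [1, 2, 3, 6, 7, 12, 16, 28]
Preorder: [3, 2, 1, 28, 7, 6, 12, 16]
Algorithm: preorder visits root first, so consume preorder in order;
for each root, split the current inorder slice at that value into
left-subtree inorder and right-subtree inorder, then recurse.
Recursive splits:
  root=3; inorder splits into left=[1, 2], right=[6, 7, 12, 16, 28]
  root=2; inorder splits into left=[1], right=[]
  root=1; inorder splits into left=[], right=[]
  root=28; inorder splits into left=[6, 7, 12, 16], right=[]
  root=7; inorder splits into left=[6], right=[12, 16]
  root=6; inorder splits into left=[], right=[]
  root=12; inorder splits into left=[], right=[16]
  root=16; inorder splits into left=[], right=[]
Reconstructed level-order: [3, 2, 28, 1, 7, 6, 12, 16]


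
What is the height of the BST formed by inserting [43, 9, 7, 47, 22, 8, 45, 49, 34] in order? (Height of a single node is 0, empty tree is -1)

Insertion order: [43, 9, 7, 47, 22, 8, 45, 49, 34]
Tree (level-order array): [43, 9, 47, 7, 22, 45, 49, None, 8, None, 34]
Compute height bottom-up (empty subtree = -1):
  height(8) = 1 + max(-1, -1) = 0
  height(7) = 1 + max(-1, 0) = 1
  height(34) = 1 + max(-1, -1) = 0
  height(22) = 1 + max(-1, 0) = 1
  height(9) = 1 + max(1, 1) = 2
  height(45) = 1 + max(-1, -1) = 0
  height(49) = 1 + max(-1, -1) = 0
  height(47) = 1 + max(0, 0) = 1
  height(43) = 1 + max(2, 1) = 3
Height = 3


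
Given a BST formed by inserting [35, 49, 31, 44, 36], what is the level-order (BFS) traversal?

Tree insertion order: [35, 49, 31, 44, 36]
Tree (level-order array): [35, 31, 49, None, None, 44, None, 36]
BFS from the root, enqueuing left then right child of each popped node:
  queue [35] -> pop 35, enqueue [31, 49], visited so far: [35]
  queue [31, 49] -> pop 31, enqueue [none], visited so far: [35, 31]
  queue [49] -> pop 49, enqueue [44], visited so far: [35, 31, 49]
  queue [44] -> pop 44, enqueue [36], visited so far: [35, 31, 49, 44]
  queue [36] -> pop 36, enqueue [none], visited so far: [35, 31, 49, 44, 36]
Result: [35, 31, 49, 44, 36]


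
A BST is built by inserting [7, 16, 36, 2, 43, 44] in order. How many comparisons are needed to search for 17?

Search path for 17: 7 -> 16 -> 36
Found: False
Comparisons: 3


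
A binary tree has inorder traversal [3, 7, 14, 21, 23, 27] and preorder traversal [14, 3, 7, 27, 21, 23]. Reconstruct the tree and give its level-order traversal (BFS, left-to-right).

Inorder:  [3, 7, 14, 21, 23, 27]
Preorder: [14, 3, 7, 27, 21, 23]
Algorithm: preorder visits root first, so consume preorder in order;
for each root, split the current inorder slice at that value into
left-subtree inorder and right-subtree inorder, then recurse.
Recursive splits:
  root=14; inorder splits into left=[3, 7], right=[21, 23, 27]
  root=3; inorder splits into left=[], right=[7]
  root=7; inorder splits into left=[], right=[]
  root=27; inorder splits into left=[21, 23], right=[]
  root=21; inorder splits into left=[], right=[23]
  root=23; inorder splits into left=[], right=[]
Reconstructed level-order: [14, 3, 27, 7, 21, 23]
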